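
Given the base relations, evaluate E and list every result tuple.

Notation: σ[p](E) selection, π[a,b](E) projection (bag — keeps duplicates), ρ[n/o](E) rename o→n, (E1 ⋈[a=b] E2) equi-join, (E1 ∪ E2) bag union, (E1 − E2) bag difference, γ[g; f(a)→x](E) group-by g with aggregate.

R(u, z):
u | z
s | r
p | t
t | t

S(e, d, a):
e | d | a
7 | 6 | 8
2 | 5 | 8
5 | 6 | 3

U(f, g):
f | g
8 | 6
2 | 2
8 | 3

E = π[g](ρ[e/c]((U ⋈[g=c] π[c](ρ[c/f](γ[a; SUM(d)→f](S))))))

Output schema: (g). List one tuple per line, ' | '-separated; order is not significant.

Per-node cardinality:
  U → 3
  S → 3
  γ[a; SUM(d)→f](S) → 2
  ρ[c/f](γ[a; SUM(d)→f](S)) → 2
  π[c](ρ[c/f](γ[a; SUM(d)→f](S))) → 2
  (U ⋈[g=c] π[c](ρ[c/f](γ[a; SUM(d)→f](S)))) → 1
  ρ[e/c]((U ⋈[g=c] π[c](ρ[c/f](γ[a; SUM(d)→f](S))))) → 1
  π[g](ρ[e/c]((U ⋈[g=c] π[c](ρ[c/f](γ[a; SUM(d)→f](S)))))) → 1

== RESULT ==
g
6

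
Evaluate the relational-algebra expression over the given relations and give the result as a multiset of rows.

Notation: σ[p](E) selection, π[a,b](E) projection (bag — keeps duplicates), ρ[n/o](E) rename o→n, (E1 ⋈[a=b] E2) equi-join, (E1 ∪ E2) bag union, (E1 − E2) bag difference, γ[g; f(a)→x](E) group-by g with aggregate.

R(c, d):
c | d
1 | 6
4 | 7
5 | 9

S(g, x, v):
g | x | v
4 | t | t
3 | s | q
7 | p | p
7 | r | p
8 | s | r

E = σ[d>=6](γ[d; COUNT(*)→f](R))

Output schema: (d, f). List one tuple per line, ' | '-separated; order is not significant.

Row counts bottom-up:
  R → 3
  γ[d; COUNT(*)→f](R) → 3
  σ[d>=6](γ[d; COUNT(*)→f](R)) → 3

== RESULT ==
d | f
6 | 1
7 | 1
9 | 1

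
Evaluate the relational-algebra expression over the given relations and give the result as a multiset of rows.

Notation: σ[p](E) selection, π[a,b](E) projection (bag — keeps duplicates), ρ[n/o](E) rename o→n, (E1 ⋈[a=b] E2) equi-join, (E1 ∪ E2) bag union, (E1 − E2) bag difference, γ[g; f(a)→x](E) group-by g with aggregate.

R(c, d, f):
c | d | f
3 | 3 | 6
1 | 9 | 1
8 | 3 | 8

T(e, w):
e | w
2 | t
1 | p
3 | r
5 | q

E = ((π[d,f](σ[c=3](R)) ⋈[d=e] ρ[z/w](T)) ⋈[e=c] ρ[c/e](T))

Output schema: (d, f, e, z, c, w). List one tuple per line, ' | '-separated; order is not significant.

Row counts bottom-up:
  R → 3
  σ[c=3](R) → 1
  π[d,f](σ[c=3](R)) → 1
  T → 4
  ρ[z/w](T) → 4
  (π[d,f](σ[c=3](R)) ⋈[d=e] ρ[z/w](T)) → 1
  T → 4
  ρ[c/e](T) → 4
  ((π[d,f](σ[c=3](R)) ⋈[d=e] ρ[z/w](T)) ⋈[e=c] ρ[c/e](T)) → 1

== RESULT ==
d | f | e | z | c | w
3 | 6 | 3 | r | 3 | r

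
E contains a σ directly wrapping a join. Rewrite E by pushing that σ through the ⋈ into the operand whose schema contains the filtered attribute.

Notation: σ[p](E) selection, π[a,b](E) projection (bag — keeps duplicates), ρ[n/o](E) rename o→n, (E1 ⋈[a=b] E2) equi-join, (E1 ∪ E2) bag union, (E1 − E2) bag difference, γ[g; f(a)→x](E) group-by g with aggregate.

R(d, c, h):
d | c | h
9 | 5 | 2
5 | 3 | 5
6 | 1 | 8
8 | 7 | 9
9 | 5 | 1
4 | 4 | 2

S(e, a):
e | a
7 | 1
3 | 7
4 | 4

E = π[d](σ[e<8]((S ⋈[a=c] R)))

σ filters on e, owned by the left side.
E' = π[d]((σ[e<8](S) ⋈[a=c] R))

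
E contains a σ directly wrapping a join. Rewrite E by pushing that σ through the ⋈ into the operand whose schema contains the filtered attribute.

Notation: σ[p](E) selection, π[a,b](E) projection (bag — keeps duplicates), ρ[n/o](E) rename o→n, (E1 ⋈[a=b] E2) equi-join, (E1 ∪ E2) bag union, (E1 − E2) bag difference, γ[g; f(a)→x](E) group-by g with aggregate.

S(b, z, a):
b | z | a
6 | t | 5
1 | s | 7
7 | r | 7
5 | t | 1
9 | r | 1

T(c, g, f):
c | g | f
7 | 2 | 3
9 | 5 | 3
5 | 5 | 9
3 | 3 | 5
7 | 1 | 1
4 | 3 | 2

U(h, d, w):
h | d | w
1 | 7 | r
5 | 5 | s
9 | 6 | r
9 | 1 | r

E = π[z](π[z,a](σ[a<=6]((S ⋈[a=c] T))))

σ filters on a, owned by the left side.
E' = π[z](π[z,a]((σ[a<=6](S) ⋈[a=c] T)))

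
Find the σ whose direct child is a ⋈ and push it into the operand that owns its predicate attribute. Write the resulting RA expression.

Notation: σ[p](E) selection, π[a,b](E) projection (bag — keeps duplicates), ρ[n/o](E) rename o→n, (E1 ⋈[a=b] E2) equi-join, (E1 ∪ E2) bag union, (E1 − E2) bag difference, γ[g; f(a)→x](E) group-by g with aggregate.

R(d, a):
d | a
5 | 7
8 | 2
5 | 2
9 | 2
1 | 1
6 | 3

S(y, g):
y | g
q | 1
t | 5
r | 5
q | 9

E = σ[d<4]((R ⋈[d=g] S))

σ filters on d, owned by the left side.
E' = (σ[d<4](R) ⋈[d=g] S)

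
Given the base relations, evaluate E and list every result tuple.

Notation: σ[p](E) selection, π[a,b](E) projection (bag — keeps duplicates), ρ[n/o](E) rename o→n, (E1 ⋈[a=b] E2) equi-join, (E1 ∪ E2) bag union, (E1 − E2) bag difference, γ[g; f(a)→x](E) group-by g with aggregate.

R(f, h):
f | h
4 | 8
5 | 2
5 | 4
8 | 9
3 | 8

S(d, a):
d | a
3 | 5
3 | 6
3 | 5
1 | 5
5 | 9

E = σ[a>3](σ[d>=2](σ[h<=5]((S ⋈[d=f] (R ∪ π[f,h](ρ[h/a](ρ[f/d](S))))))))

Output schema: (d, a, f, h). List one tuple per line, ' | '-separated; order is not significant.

Stepwise |·|:
  S → 5
  R → 5
  S → 5
  ρ[f/d](S) → 5
  ρ[h/a](ρ[f/d](S)) → 5
  π[f,h](ρ[h/a](ρ[f/d](S))) → 5
  (R ∪ π[f,h](ρ[h/a](ρ[f/d](S)))) → 10
  (S ⋈[d=f] (R ∪ π[f,h](ρ[h/a](ρ[f/d](S))))) → 16
  σ[h<=5]((S ⋈[d=f] (R ∪ π[f,h](ρ[h/a](ρ[f/d](S)))))) → 9
  σ[d>=2](σ[h<=5]((S ⋈[d=f] (R ∪ π[f,h](ρ[h/a](ρ[f/d](S))))))) → 8
  σ[a>3](σ[d>=2](σ[h<=5]((S ⋈[d=f] (R ∪ π[f,h](ρ[h/a](ρ[f/d](S)))))))) → 8

== RESULT ==
d | a | f | h
3 | 5 | 3 | 5
3 | 5 | 3 | 5
3 | 5 | 3 | 5
3 | 5 | 3 | 5
3 | 6 | 3 | 5
3 | 6 | 3 | 5
5 | 9 | 5 | 2
5 | 9 | 5 | 4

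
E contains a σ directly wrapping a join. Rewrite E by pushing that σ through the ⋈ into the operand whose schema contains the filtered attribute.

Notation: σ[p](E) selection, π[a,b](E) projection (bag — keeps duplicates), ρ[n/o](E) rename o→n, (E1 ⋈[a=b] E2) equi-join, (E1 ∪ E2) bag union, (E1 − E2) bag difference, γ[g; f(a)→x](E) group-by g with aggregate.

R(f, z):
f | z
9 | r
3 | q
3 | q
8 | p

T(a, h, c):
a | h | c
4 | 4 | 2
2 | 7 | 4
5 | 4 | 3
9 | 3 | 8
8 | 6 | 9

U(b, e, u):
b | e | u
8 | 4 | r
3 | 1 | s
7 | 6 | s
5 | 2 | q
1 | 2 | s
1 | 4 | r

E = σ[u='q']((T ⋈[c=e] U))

σ filters on u, owned by the right side.
E' = (T ⋈[c=e] σ[u='q'](U))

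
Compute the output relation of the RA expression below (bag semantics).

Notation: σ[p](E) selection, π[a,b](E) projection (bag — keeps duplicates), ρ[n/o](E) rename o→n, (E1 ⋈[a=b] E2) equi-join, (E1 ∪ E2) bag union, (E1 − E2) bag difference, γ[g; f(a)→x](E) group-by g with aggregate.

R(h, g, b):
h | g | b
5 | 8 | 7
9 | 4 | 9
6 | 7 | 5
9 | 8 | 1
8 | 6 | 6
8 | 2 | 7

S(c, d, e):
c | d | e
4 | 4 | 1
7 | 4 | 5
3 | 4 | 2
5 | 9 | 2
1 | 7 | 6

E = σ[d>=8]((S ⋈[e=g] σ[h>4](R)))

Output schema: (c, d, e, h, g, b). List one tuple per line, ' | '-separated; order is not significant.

Row counts bottom-up:
  S → 5
  R → 6
  σ[h>4](R) → 6
  (S ⋈[e=g] σ[h>4](R)) → 3
  σ[d>=8]((S ⋈[e=g] σ[h>4](R))) → 1

== RESULT ==
c | d | e | h | g | b
5 | 9 | 2 | 8 | 2 | 7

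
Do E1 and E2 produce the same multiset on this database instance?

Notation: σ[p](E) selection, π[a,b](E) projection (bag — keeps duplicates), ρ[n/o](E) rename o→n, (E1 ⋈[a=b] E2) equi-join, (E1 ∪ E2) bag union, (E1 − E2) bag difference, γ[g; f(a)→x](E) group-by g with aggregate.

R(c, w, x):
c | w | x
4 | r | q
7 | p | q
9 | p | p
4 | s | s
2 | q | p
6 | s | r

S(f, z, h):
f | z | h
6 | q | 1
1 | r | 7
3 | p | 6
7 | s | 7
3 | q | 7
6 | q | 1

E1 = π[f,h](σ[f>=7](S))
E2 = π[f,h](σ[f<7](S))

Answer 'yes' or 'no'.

E1 per-node cardinality:
  S → 6
  σ[f>=7](S) → 1
  π[f,h](σ[f>=7](S)) → 1
E2 per-node cardinality:
  S → 6
  σ[f<7](S) → 5
  π[f,h](σ[f<7](S)) → 5

E1 result:
f | h
7 | 7
E2 result:
f | h
1 | 7
3 | 6
3 | 7
6 | 1
6 | 1
Witness: (1, 7) appears 0× in E1 but 1× in E2.

no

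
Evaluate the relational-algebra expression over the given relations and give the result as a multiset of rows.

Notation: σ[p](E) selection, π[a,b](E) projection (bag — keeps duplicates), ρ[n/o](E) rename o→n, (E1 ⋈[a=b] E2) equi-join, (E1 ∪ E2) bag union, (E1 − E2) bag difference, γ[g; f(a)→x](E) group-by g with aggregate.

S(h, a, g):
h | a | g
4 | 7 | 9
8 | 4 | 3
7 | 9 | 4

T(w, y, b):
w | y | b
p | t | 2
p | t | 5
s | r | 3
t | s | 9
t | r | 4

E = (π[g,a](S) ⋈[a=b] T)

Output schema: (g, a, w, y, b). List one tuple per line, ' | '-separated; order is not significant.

Subexpression sizes:
  S → 3
  π[g,a](S) → 3
  T → 5
  (π[g,a](S) ⋈[a=b] T) → 2

== RESULT ==
g | a | w | y | b
3 | 4 | t | r | 4
4 | 9 | t | s | 9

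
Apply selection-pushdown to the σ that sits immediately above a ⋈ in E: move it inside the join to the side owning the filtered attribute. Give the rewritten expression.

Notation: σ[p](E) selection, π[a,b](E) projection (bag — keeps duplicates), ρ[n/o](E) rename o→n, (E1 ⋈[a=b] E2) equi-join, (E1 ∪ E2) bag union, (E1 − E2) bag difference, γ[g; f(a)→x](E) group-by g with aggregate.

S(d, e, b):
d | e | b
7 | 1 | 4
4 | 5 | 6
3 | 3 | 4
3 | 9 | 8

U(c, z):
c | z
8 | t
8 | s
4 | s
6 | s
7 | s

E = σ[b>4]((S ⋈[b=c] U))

σ filters on b, owned by the left side.
E' = (σ[b>4](S) ⋈[b=c] U)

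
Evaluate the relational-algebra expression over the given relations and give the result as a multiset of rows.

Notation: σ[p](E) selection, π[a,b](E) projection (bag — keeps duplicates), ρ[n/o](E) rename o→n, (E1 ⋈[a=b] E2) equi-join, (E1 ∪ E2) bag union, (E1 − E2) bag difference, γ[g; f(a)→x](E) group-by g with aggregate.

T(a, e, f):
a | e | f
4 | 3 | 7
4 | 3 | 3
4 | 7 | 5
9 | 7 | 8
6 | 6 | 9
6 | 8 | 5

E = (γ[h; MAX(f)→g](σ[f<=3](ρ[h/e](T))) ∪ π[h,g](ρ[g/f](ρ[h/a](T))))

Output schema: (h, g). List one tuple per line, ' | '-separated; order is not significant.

Subexpression sizes:
  T → 6
  ρ[h/e](T) → 6
  σ[f<=3](ρ[h/e](T)) → 1
  γ[h; MAX(f)→g](σ[f<=3](ρ[h/e](T))) → 1
  T → 6
  ρ[h/a](T) → 6
  ρ[g/f](ρ[h/a](T)) → 6
  π[h,g](ρ[g/f](ρ[h/a](T))) → 6
  (γ[h; MAX(f)→g](σ[f<=3](ρ[h/e](T))) ∪ π[h,g](ρ[g/f](ρ[h/a](T)))) → 7

== RESULT ==
h | g
3 | 3
4 | 3
4 | 5
4 | 7
6 | 5
6 | 9
9 | 8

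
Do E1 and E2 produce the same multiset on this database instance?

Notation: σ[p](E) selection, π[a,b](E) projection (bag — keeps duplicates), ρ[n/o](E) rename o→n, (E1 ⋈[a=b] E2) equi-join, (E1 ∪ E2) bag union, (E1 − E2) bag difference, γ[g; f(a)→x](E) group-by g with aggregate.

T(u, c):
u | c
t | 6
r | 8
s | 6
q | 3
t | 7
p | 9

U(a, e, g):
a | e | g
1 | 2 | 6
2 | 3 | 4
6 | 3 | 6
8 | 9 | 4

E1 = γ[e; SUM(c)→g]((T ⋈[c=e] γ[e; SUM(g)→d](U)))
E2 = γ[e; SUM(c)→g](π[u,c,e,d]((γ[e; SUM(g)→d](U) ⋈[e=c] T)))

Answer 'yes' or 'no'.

E1 row counts bottom-up:
  T → 6
  U → 4
  γ[e; SUM(g)→d](U) → 3
  (T ⋈[c=e] γ[e; SUM(g)→d](U)) → 2
  γ[e; SUM(c)→g]((T ⋈[c=e] γ[e; SUM(g)→d](U))) → 2
E2 row counts bottom-up:
  U → 4
  γ[e; SUM(g)→d](U) → 3
  T → 6
  (γ[e; SUM(g)→d](U) ⋈[e=c] T) → 2
  π[u,c,e,d]((γ[e; SUM(g)→d](U) ⋈[e=c] T)) → 2
  γ[e; SUM(c)→g](π[u,c,e,d]((γ[e; SUM(g)→d](U) ⋈[e=c] T))) → 2

E1 and E2 produce the same multiset:
e | g
3 | 3
9 | 9

yes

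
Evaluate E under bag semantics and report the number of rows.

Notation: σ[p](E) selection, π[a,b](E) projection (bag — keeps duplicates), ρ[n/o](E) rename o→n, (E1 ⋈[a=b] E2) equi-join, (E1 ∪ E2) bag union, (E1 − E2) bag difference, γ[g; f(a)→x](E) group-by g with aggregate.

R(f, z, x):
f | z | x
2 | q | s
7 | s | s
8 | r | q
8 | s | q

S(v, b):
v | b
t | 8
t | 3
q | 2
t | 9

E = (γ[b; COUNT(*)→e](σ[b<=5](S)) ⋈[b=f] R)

Row counts bottom-up:
  S → 4
  σ[b<=5](S) → 2
  γ[b; COUNT(*)→e](σ[b<=5](S)) → 2
  R → 4
  (γ[b; COUNT(*)→e](σ[b<=5](S)) ⋈[b=f] R) → 1

|E| = 1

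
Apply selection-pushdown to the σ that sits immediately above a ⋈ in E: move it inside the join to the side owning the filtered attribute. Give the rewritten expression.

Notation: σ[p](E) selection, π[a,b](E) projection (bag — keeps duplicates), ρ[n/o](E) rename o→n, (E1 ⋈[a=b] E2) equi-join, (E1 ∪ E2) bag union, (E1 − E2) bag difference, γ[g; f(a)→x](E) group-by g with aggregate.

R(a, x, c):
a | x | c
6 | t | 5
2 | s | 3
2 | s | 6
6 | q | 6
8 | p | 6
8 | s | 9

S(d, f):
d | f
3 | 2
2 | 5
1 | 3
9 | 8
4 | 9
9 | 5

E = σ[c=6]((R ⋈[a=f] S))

σ filters on c, owned by the left side.
E' = (σ[c=6](R) ⋈[a=f] S)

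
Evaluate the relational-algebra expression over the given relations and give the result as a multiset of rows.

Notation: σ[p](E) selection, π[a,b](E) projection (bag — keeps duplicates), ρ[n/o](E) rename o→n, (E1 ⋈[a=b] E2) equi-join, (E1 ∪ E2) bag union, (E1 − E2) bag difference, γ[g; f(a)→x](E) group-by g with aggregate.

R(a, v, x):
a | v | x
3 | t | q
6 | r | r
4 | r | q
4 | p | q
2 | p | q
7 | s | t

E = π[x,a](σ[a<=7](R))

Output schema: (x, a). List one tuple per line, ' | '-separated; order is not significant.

Stepwise |·|:
  R → 6
  σ[a<=7](R) → 6
  π[x,a](σ[a<=7](R)) → 6

== RESULT ==
x | a
q | 2
q | 3
q | 4
q | 4
r | 6
t | 7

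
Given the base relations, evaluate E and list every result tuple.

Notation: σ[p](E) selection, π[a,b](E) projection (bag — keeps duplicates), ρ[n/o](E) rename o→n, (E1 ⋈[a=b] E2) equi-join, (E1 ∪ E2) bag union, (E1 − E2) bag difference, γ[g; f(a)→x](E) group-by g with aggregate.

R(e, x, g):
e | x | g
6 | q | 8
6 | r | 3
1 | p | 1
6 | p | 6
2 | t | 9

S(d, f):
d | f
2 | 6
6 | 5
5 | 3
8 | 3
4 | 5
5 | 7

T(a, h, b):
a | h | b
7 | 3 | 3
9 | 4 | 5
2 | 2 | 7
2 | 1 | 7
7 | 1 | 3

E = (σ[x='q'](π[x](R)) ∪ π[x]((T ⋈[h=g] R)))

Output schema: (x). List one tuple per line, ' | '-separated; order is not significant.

Subexpression sizes:
  R → 5
  π[x](R) → 5
  σ[x='q'](π[x](R)) → 1
  T → 5
  R → 5
  (T ⋈[h=g] R) → 3
  π[x]((T ⋈[h=g] R)) → 3
  (σ[x='q'](π[x](R)) ∪ π[x]((T ⋈[h=g] R))) → 4

== RESULT ==
x
p
p
q
r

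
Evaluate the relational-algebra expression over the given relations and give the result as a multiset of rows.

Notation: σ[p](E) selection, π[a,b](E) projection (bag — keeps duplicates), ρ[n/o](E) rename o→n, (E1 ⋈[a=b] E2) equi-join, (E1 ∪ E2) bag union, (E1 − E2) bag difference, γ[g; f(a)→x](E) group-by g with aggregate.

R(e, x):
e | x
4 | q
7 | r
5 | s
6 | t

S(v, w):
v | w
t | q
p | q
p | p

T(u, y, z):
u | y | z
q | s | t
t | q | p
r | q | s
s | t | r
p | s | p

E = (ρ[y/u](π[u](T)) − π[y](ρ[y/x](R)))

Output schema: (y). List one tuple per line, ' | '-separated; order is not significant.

Row counts bottom-up:
  T → 5
  π[u](T) → 5
  ρ[y/u](π[u](T)) → 5
  R → 4
  ρ[y/x](R) → 4
  π[y](ρ[y/x](R)) → 4
  (ρ[y/u](π[u](T)) − π[y](ρ[y/x](R))) → 1

== RESULT ==
y
p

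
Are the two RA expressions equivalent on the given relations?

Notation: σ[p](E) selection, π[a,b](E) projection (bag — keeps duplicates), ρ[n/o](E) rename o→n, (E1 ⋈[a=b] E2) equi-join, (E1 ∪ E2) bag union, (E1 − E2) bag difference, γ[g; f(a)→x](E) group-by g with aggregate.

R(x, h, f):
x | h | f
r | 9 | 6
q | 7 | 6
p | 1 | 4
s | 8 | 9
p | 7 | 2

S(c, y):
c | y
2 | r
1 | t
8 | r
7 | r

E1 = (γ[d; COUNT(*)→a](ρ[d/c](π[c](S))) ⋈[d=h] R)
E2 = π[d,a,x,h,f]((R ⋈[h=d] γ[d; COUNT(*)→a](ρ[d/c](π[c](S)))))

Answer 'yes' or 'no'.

E1 row counts bottom-up:
  S → 4
  π[c](S) → 4
  ρ[d/c](π[c](S)) → 4
  γ[d; COUNT(*)→a](ρ[d/c](π[c](S))) → 4
  R → 5
  (γ[d; COUNT(*)→a](ρ[d/c](π[c](S))) ⋈[d=h] R) → 4
E2 row counts bottom-up:
  R → 5
  S → 4
  π[c](S) → 4
  ρ[d/c](π[c](S)) → 4
  γ[d; COUNT(*)→a](ρ[d/c](π[c](S))) → 4
  (R ⋈[h=d] γ[d; COUNT(*)→a](ρ[d/c](π[c](S)))) → 4
  π[d,a,x,h,f]((R ⋈[h=d] γ[d; COUNT(*)→a](ρ[d/c](π[c](S))))) → 4

E1 and E2 produce the same multiset:
d | a | x | h | f
1 | 1 | p | 1 | 4
7 | 1 | p | 7 | 2
7 | 1 | q | 7 | 6
8 | 1 | s | 8 | 9

yes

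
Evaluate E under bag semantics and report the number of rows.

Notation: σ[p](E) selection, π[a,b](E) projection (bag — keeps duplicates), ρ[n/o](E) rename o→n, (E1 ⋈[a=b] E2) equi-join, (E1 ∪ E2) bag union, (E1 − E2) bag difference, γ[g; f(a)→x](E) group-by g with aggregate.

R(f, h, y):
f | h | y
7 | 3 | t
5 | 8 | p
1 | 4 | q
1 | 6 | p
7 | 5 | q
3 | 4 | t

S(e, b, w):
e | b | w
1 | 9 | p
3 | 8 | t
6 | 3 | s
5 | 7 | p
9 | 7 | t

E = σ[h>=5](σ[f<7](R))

Stepwise |·|:
  R → 6
  σ[f<7](R) → 4
  σ[h>=5](σ[f<7](R)) → 2

|E| = 2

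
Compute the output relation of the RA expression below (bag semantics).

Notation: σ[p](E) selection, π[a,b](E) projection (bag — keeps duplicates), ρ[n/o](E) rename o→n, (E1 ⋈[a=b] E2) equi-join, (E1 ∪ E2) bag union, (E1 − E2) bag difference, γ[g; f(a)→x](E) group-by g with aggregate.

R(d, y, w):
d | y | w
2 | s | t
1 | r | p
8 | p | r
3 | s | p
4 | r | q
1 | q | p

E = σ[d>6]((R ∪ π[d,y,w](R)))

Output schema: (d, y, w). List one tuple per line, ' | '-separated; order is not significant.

Row counts bottom-up:
  R → 6
  R → 6
  π[d,y,w](R) → 6
  (R ∪ π[d,y,w](R)) → 12
  σ[d>6]((R ∪ π[d,y,w](R))) → 2

== RESULT ==
d | y | w
8 | p | r
8 | p | r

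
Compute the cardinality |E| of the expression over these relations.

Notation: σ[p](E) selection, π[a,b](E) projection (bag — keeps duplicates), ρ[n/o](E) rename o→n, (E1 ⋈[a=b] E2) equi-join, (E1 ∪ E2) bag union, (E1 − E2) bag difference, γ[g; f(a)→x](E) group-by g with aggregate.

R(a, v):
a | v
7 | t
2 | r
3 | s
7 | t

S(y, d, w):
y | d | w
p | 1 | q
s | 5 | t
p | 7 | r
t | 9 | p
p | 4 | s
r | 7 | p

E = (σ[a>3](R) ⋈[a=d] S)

Row counts bottom-up:
  R → 4
  σ[a>3](R) → 2
  S → 6
  (σ[a>3](R) ⋈[a=d] S) → 4

|E| = 4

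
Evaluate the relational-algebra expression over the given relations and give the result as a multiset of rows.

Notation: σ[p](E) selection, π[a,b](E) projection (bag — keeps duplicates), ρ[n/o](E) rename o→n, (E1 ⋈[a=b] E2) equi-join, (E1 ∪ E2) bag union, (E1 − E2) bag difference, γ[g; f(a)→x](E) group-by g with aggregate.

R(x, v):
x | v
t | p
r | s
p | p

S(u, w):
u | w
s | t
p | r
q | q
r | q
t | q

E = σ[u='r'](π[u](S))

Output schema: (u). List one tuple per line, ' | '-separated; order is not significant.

Per-node cardinality:
  S → 5
  π[u](S) → 5
  σ[u='r'](π[u](S)) → 1

== RESULT ==
u
r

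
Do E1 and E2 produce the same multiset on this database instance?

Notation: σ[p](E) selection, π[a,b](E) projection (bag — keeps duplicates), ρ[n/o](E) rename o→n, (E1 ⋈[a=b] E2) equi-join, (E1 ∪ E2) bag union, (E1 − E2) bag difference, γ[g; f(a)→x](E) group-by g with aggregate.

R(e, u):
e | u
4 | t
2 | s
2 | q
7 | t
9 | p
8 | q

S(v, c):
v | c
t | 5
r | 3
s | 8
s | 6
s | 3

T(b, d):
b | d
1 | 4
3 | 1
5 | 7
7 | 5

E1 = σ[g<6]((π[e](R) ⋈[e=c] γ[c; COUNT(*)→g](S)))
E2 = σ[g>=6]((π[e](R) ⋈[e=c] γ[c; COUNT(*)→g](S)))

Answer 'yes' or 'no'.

E1 per-node cardinality:
  R → 6
  π[e](R) → 6
  S → 5
  γ[c; COUNT(*)→g](S) → 4
  (π[e](R) ⋈[e=c] γ[c; COUNT(*)→g](S)) → 1
  σ[g<6]((π[e](R) ⋈[e=c] γ[c; COUNT(*)→g](S))) → 1
E2 per-node cardinality:
  R → 6
  π[e](R) → 6
  S → 5
  γ[c; COUNT(*)→g](S) → 4
  (π[e](R) ⋈[e=c] γ[c; COUNT(*)→g](S)) → 1
  σ[g>=6]((π[e](R) ⋈[e=c] γ[c; COUNT(*)→g](S))) → 0

E1 result:
e | c | g
8 | 8 | 1
E2 result:
e | c | g
(0 rows)
Witness: (8, 8, 1) appears 1× in E1 but 0× in E2.

no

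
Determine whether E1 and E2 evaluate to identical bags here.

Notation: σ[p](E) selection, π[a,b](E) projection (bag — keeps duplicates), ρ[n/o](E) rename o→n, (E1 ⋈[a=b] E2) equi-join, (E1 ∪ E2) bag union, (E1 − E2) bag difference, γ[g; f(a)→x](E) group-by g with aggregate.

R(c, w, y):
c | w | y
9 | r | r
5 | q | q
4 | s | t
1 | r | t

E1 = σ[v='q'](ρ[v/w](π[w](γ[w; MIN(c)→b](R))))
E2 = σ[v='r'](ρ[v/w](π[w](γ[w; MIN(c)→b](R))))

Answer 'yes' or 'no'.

E1 subexpression sizes:
  R → 4
  γ[w; MIN(c)→b](R) → 3
  π[w](γ[w; MIN(c)→b](R)) → 3
  ρ[v/w](π[w](γ[w; MIN(c)→b](R))) → 3
  σ[v='q'](ρ[v/w](π[w](γ[w; MIN(c)→b](R)))) → 1
E2 subexpression sizes:
  R → 4
  γ[w; MIN(c)→b](R) → 3
  π[w](γ[w; MIN(c)→b](R)) → 3
  ρ[v/w](π[w](γ[w; MIN(c)→b](R))) → 3
  σ[v='r'](ρ[v/w](π[w](γ[w; MIN(c)→b](R)))) → 1

E1 result:
v
q
E2 result:
v
r
Witness: ('q',) appears 1× in E1 but 0× in E2.

no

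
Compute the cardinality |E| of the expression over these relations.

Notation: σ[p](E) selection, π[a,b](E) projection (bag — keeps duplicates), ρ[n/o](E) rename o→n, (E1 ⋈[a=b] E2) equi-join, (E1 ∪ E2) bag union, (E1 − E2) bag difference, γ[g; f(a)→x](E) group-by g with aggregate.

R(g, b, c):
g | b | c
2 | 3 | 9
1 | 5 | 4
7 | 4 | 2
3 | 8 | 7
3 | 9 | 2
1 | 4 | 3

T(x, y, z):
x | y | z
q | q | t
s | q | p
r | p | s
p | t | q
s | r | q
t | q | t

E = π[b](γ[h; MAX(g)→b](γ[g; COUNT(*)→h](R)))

Row counts bottom-up:
  R → 6
  γ[g; COUNT(*)→h](R) → 4
  γ[h; MAX(g)→b](γ[g; COUNT(*)→h](R)) → 2
  π[b](γ[h; MAX(g)→b](γ[g; COUNT(*)→h](R))) → 2

|E| = 2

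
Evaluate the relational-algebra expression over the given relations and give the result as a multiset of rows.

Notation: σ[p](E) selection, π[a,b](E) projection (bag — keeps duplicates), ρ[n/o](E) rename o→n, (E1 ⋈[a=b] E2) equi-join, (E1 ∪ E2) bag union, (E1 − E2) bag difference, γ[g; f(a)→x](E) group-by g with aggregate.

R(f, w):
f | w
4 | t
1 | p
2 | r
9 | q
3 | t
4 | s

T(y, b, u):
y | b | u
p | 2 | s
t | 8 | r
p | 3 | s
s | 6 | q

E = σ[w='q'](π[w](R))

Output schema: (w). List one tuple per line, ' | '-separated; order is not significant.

Row counts bottom-up:
  R → 6
  π[w](R) → 6
  σ[w='q'](π[w](R)) → 1

== RESULT ==
w
q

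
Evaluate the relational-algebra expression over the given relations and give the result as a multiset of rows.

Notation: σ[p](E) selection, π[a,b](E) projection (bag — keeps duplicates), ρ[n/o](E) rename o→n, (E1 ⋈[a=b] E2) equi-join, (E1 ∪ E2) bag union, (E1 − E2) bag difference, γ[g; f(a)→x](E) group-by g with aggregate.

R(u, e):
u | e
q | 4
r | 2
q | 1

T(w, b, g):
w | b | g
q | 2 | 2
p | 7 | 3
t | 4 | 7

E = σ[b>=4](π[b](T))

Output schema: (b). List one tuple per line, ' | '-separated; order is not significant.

Per-node cardinality:
  T → 3
  π[b](T) → 3
  σ[b>=4](π[b](T)) → 2

== RESULT ==
b
4
7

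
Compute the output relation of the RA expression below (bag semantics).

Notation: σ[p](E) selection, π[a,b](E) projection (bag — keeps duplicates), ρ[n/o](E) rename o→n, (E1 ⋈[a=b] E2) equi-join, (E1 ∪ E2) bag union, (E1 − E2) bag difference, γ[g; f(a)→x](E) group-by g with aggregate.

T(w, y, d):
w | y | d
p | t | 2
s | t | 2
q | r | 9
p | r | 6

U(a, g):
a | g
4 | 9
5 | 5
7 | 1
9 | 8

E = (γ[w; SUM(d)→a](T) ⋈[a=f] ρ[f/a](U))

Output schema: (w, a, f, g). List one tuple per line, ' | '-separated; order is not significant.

Per-node cardinality:
  T → 4
  γ[w; SUM(d)→a](T) → 3
  U → 4
  ρ[f/a](U) → 4
  (γ[w; SUM(d)→a](T) ⋈[a=f] ρ[f/a](U)) → 1

== RESULT ==
w | a | f | g
q | 9 | 9 | 8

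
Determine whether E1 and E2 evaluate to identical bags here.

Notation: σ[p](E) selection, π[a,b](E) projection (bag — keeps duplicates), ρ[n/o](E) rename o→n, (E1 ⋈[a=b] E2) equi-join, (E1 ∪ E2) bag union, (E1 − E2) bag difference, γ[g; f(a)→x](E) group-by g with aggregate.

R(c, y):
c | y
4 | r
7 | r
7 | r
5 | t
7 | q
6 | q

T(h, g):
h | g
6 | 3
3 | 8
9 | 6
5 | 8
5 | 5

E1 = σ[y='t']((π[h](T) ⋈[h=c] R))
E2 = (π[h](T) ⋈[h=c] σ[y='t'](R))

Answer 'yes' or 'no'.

E1 per-node cardinality:
  T → 5
  π[h](T) → 5
  R → 6
  (π[h](T) ⋈[h=c] R) → 3
  σ[y='t']((π[h](T) ⋈[h=c] R)) → 2
E2 per-node cardinality:
  T → 5
  π[h](T) → 5
  R → 6
  σ[y='t'](R) → 1
  (π[h](T) ⋈[h=c] σ[y='t'](R)) → 2

E1 and E2 produce the same multiset:
h | c | y
5 | 5 | t
5 | 5 | t

yes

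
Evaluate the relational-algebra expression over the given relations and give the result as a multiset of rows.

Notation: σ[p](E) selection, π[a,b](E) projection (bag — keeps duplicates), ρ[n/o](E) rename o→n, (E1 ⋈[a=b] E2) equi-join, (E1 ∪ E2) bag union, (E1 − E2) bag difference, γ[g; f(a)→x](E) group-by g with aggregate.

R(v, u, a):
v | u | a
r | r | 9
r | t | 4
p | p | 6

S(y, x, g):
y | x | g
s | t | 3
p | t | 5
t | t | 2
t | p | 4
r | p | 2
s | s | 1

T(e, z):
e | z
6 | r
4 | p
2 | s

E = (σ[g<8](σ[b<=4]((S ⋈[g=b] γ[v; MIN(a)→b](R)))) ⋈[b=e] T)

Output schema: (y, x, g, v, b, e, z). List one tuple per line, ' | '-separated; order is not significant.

Per-node cardinality:
  S → 6
  R → 3
  γ[v; MIN(a)→b](R) → 2
  (S ⋈[g=b] γ[v; MIN(a)→b](R)) → 1
  σ[b<=4]((S ⋈[g=b] γ[v; MIN(a)→b](R))) → 1
  σ[g<8](σ[b<=4]((S ⋈[g=b] γ[v; MIN(a)→b](R)))) → 1
  T → 3
  (σ[g<8](σ[b<=4]((S ⋈[g=b] γ[v; MIN(a)→b](R)))) ⋈[b=e] T) → 1

== RESULT ==
y | x | g | v | b | e | z
t | p | 4 | r | 4 | 4 | p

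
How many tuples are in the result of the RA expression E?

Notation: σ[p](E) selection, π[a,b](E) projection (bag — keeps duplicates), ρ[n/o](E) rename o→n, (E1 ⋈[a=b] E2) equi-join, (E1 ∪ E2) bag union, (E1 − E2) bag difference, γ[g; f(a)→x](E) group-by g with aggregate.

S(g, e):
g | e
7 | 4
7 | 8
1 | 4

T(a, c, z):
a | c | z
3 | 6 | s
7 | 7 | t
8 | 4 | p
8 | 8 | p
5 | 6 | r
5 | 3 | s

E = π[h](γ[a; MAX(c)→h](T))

Row counts bottom-up:
  T → 6
  γ[a; MAX(c)→h](T) → 4
  π[h](γ[a; MAX(c)→h](T)) → 4

|E| = 4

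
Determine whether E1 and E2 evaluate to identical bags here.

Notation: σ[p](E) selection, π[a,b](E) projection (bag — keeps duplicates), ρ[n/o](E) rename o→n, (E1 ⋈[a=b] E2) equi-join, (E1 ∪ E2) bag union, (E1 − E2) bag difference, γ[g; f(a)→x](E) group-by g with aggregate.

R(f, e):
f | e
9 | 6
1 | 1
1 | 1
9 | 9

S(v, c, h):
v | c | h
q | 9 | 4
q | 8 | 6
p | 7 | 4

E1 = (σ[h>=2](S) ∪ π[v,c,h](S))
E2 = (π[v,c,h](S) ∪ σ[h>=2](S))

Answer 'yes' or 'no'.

E1 per-node cardinality:
  S → 3
  σ[h>=2](S) → 3
  S → 3
  π[v,c,h](S) → 3
  (σ[h>=2](S) ∪ π[v,c,h](S)) → 6
E2 per-node cardinality:
  S → 3
  π[v,c,h](S) → 3
  S → 3
  σ[h>=2](S) → 3
  (π[v,c,h](S) ∪ σ[h>=2](S)) → 6

E1 and E2 produce the same multiset:
v | c | h
p | 7 | 4
p | 7 | 4
q | 8 | 6
q | 8 | 6
q | 9 | 4
q | 9 | 4

yes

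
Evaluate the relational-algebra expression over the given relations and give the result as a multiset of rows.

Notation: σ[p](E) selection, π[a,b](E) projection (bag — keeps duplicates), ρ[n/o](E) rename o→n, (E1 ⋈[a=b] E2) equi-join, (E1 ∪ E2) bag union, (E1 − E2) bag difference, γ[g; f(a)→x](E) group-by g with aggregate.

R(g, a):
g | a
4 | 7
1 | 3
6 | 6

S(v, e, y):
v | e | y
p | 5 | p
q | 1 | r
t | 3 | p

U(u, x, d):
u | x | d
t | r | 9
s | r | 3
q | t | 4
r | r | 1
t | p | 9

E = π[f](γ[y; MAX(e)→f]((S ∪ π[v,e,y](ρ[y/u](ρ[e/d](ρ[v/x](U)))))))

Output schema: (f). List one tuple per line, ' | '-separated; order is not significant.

Stepwise |·|:
  S → 3
  U → 5
  ρ[v/x](U) → 5
  ρ[e/d](ρ[v/x](U)) → 5
  ρ[y/u](ρ[e/d](ρ[v/x](U))) → 5
  π[v,e,y](ρ[y/u](ρ[e/d](ρ[v/x](U)))) → 5
  (S ∪ π[v,e,y](ρ[y/u](ρ[e/d](ρ[v/x](U))))) → 8
  γ[y; MAX(e)→f]((S ∪ π[v,e,y](ρ[y/u](ρ[e/d](ρ[v/x](U)))))) → 5
  π[f](γ[y; MAX(e)→f]((S ∪ π[v,e,y](ρ[y/u](ρ[e/d](ρ[v/x](U))))))) → 5

== RESULT ==
f
1
3
4
5
9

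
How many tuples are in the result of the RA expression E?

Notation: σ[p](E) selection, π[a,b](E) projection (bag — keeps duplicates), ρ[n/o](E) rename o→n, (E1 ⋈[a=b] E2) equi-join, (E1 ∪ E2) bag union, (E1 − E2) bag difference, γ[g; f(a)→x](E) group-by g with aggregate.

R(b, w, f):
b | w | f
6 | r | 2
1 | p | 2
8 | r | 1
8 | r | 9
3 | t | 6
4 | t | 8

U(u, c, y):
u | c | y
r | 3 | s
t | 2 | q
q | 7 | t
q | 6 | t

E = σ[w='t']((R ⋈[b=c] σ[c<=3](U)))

Stepwise |·|:
  R → 6
  U → 4
  σ[c<=3](U) → 2
  (R ⋈[b=c] σ[c<=3](U)) → 1
  σ[w='t']((R ⋈[b=c] σ[c<=3](U))) → 1

|E| = 1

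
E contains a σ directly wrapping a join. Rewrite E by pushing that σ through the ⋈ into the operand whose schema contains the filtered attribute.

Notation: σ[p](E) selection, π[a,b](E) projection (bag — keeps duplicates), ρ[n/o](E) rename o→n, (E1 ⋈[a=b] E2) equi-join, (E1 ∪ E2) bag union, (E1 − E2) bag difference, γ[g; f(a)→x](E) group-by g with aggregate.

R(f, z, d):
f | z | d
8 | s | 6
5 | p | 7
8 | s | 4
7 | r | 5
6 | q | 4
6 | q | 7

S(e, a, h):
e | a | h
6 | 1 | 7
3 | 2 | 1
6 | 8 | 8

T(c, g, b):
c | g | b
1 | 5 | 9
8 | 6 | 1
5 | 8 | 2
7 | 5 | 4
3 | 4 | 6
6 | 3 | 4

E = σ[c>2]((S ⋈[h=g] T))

σ filters on c, owned by the right side.
E' = (S ⋈[h=g] σ[c>2](T))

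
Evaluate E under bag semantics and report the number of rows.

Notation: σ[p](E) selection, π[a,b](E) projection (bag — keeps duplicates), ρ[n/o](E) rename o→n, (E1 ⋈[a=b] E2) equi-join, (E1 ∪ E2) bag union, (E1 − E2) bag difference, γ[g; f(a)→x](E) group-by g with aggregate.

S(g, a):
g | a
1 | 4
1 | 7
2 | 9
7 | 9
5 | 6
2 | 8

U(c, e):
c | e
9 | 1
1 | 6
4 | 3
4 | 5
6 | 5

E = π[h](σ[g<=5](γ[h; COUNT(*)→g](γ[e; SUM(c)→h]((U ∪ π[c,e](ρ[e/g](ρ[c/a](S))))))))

Row counts bottom-up:
  U → 5
  S → 6
  ρ[c/a](S) → 6
  ρ[e/g](ρ[c/a](S)) → 6
  π[c,e](ρ[e/g](ρ[c/a](S))) → 6
  (U ∪ π[c,e](ρ[e/g](ρ[c/a](S)))) → 11
  γ[e; SUM(c)→h]((U ∪ π[c,e](ρ[e/g](ρ[c/a](S))))) → 6
  γ[h; COUNT(*)→g](γ[e; SUM(c)→h]((U ∪ π[c,e](ρ[e/g](ρ[c/a](S)))))) → 6
  σ[g<=5](γ[h; COUNT(*)→g](γ[e; SUM(c)→h]((U ∪ π[c,e](ρ[e/g](ρ[c/a](S))))))) → 6
  π[h](σ[g<=5](γ[h; COUNT(*)→g](γ[e; SUM(c)→h]((U ∪ π[c,e](ρ[e/g](ρ[c/a](S)))))))) → 6

|E| = 6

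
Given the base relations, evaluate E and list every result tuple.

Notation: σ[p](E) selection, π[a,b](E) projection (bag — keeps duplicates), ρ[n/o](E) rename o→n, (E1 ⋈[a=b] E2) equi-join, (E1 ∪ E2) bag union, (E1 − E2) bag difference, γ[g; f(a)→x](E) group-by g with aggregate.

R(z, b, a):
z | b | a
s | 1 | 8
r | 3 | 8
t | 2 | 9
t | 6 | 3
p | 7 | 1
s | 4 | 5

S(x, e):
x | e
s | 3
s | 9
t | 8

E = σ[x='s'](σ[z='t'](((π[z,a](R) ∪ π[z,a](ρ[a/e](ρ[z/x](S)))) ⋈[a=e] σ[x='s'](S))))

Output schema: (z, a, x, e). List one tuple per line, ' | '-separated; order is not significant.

Row counts bottom-up:
  R → 6
  π[z,a](R) → 6
  S → 3
  ρ[z/x](S) → 3
  ρ[a/e](ρ[z/x](S)) → 3
  π[z,a](ρ[a/e](ρ[z/x](S))) → 3
  (π[z,a](R) ∪ π[z,a](ρ[a/e](ρ[z/x](S)))) → 9
  S → 3
  σ[x='s'](S) → 2
  ((π[z,a](R) ∪ π[z,a](ρ[a/e](ρ[z/x](S)))) ⋈[a=e] σ[x='s'](S)) → 4
  σ[z='t'](((π[z,a](R) ∪ π[z,a](ρ[a/e](ρ[z/x](S)))) ⋈[a=e] σ[x='s'](S))) → 2
  σ[x='s'](σ[z='t'](((π[z,a](R) ∪ π[z,a](ρ[a/e](ρ[z/x](S)))) ⋈[a=e] σ[x='s'](S)))) → 2

== RESULT ==
z | a | x | e
t | 3 | s | 3
t | 9 | s | 9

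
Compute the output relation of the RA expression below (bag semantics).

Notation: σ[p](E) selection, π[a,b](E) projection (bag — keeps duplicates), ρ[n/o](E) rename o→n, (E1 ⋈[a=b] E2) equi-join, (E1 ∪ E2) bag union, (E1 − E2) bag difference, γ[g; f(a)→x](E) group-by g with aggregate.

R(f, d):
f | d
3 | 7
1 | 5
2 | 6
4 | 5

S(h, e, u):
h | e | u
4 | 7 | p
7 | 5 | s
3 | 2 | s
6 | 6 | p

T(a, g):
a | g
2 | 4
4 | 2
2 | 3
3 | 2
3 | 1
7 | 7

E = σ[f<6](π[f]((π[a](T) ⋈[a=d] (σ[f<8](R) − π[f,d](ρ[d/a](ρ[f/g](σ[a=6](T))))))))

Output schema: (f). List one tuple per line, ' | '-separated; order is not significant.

Stepwise |·|:
  T → 6
  π[a](T) → 6
  R → 4
  σ[f<8](R) → 4
  T → 6
  σ[a=6](T) → 0
  ρ[f/g](σ[a=6](T)) → 0
  ρ[d/a](ρ[f/g](σ[a=6](T))) → 0
  π[f,d](ρ[d/a](ρ[f/g](σ[a=6](T)))) → 0
  (σ[f<8](R) − π[f,d](ρ[d/a](ρ[f/g](σ[a=6](T))))) → 4
  (π[a](T) ⋈[a=d] (σ[f<8](R) − π[f,d](ρ[d/a](ρ[f/g](σ[a=6](T)))))) → 1
  π[f]((π[a](T) ⋈[a=d] (σ[f<8](R) − π[f,d](ρ[d/a](ρ[f/g](σ[a=6](T))))))) → 1
  σ[f<6](π[f]((π[a](T) ⋈[a=d] (σ[f<8](R) − π[f,d](ρ[d/a](ρ[f/g](σ[a=6](T)))))))) → 1

== RESULT ==
f
3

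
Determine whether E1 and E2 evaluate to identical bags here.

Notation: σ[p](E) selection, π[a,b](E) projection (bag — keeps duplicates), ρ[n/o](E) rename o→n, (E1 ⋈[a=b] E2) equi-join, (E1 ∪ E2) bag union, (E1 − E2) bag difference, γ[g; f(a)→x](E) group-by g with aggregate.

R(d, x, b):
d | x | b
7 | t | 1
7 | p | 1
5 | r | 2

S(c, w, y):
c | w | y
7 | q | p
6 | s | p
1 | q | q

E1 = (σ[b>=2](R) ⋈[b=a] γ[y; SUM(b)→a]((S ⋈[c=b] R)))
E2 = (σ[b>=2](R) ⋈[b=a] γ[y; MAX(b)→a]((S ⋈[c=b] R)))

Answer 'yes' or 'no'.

E1 per-node cardinality:
  R → 3
  σ[b>=2](R) → 1
  S → 3
  R → 3
  (S ⋈[c=b] R) → 2
  γ[y; SUM(b)→a]((S ⋈[c=b] R)) → 1
  (σ[b>=2](R) ⋈[b=a] γ[y; SUM(b)→a]((S ⋈[c=b] R))) → 1
E2 per-node cardinality:
  R → 3
  σ[b>=2](R) → 1
  S → 3
  R → 3
  (S ⋈[c=b] R) → 2
  γ[y; MAX(b)→a]((S ⋈[c=b] R)) → 1
  (σ[b>=2](R) ⋈[b=a] γ[y; MAX(b)→a]((S ⋈[c=b] R))) → 0

E1 result:
d | x | b | y | a
5 | r | 2 | q | 2
E2 result:
d | x | b | y | a
(0 rows)
Witness: (5, 'r', 2, 'q', 2) appears 1× in E1 but 0× in E2.

no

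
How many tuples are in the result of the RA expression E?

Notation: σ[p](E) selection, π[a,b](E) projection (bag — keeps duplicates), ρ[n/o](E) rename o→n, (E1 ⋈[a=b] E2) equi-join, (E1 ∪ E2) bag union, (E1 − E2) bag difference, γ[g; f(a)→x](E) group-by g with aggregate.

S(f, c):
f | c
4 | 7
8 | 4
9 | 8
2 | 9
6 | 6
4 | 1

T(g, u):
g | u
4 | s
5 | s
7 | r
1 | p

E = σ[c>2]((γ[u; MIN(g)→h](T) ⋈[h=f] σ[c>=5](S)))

Row counts bottom-up:
  T → 4
  γ[u; MIN(g)→h](T) → 3
  S → 6
  σ[c>=5](S) → 4
  (γ[u; MIN(g)→h](T) ⋈[h=f] σ[c>=5](S)) → 1
  σ[c>2]((γ[u; MIN(g)→h](T) ⋈[h=f] σ[c>=5](S))) → 1

|E| = 1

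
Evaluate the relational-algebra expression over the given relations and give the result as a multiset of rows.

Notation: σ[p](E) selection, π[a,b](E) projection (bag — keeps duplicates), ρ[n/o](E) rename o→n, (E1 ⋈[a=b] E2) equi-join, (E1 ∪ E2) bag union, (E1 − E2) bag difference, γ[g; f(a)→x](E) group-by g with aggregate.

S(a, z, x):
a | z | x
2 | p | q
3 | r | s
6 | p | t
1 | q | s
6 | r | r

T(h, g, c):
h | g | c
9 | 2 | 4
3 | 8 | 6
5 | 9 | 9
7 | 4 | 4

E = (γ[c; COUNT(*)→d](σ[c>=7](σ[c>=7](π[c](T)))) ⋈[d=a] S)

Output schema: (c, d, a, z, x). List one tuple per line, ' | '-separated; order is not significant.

Subexpression sizes:
  T → 4
  π[c](T) → 4
  σ[c>=7](π[c](T)) → 1
  σ[c>=7](σ[c>=7](π[c](T))) → 1
  γ[c; COUNT(*)→d](σ[c>=7](σ[c>=7](π[c](T)))) → 1
  S → 5
  (γ[c; COUNT(*)→d](σ[c>=7](σ[c>=7](π[c](T)))) ⋈[d=a] S) → 1

== RESULT ==
c | d | a | z | x
9 | 1 | 1 | q | s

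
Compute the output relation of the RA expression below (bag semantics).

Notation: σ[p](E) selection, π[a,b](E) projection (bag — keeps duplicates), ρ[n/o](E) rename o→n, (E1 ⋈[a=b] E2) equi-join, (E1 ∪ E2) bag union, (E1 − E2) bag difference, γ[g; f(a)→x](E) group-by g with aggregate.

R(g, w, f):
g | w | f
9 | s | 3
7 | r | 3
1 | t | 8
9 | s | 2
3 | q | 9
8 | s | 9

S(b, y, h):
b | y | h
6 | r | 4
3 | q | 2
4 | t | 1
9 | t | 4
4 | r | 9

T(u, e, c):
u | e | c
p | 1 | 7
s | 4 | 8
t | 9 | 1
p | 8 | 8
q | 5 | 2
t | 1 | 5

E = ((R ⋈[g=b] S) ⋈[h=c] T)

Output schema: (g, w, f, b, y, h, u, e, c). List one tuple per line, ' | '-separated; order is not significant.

Stepwise |·|:
  R → 6
  S → 5
  (R ⋈[g=b] S) → 3
  T → 6
  ((R ⋈[g=b] S) ⋈[h=c] T) → 1

== RESULT ==
g | w | f | b | y | h | u | e | c
3 | q | 9 | 3 | q | 2 | q | 5 | 2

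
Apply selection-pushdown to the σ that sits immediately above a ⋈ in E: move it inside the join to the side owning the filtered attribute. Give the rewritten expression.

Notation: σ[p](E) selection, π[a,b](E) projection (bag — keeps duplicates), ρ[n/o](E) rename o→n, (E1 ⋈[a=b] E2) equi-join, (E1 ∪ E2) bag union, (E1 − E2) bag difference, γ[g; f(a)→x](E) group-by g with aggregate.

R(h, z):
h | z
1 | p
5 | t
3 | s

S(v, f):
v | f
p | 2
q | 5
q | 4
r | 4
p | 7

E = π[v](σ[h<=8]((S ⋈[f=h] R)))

σ filters on h, owned by the right side.
E' = π[v]((S ⋈[f=h] σ[h<=8](R)))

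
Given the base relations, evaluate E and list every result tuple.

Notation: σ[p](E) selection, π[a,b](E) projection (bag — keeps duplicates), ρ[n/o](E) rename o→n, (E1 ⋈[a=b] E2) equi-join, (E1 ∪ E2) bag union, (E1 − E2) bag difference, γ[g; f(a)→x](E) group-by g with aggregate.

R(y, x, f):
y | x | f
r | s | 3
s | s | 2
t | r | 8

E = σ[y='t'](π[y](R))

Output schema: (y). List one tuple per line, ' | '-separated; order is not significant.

Per-node cardinality:
  R → 3
  π[y](R) → 3
  σ[y='t'](π[y](R)) → 1

== RESULT ==
y
t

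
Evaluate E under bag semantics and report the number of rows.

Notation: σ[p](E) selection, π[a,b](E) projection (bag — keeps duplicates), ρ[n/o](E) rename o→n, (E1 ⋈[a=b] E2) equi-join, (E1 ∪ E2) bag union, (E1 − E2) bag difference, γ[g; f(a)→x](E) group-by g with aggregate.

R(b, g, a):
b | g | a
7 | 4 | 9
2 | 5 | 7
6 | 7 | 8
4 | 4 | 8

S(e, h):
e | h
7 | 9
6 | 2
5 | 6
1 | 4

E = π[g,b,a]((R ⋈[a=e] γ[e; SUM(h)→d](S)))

Subexpression sizes:
  R → 4
  S → 4
  γ[e; SUM(h)→d](S) → 4
  (R ⋈[a=e] γ[e; SUM(h)→d](S)) → 1
  π[g,b,a]((R ⋈[a=e] γ[e; SUM(h)→d](S))) → 1

|E| = 1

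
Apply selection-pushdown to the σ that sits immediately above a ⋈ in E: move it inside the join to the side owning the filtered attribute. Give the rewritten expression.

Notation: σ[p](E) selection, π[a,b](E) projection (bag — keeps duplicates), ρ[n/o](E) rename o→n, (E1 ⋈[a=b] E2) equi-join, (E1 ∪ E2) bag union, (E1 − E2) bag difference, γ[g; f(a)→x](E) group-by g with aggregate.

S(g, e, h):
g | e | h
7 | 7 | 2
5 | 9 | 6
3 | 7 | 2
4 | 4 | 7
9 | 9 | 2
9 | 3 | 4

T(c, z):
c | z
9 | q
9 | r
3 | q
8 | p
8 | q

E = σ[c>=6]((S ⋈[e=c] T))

σ filters on c, owned by the right side.
E' = (S ⋈[e=c] σ[c>=6](T))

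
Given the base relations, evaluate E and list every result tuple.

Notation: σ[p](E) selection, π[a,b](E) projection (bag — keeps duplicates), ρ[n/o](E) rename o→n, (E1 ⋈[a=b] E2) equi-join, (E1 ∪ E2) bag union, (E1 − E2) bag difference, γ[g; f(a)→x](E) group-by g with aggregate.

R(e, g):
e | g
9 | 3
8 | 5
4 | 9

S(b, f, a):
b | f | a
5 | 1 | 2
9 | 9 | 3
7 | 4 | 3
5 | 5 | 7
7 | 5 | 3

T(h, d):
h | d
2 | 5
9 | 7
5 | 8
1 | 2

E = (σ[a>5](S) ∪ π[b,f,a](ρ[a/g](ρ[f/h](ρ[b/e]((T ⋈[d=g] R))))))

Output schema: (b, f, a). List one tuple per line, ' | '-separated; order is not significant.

Stepwise |·|:
  S → 5
  σ[a>5](S) → 1
  T → 4
  R → 3
  (T ⋈[d=g] R) → 1
  ρ[b/e]((T ⋈[d=g] R)) → 1
  ρ[f/h](ρ[b/e]((T ⋈[d=g] R))) → 1
  ρ[a/g](ρ[f/h](ρ[b/e]((T ⋈[d=g] R)))) → 1
  π[b,f,a](ρ[a/g](ρ[f/h](ρ[b/e]((T ⋈[d=g] R))))) → 1
  (σ[a>5](S) ∪ π[b,f,a](ρ[a/g](ρ[f/h](ρ[b/e]((T ⋈[d=g] R)))))) → 2

== RESULT ==
b | f | a
5 | 5 | 7
8 | 2 | 5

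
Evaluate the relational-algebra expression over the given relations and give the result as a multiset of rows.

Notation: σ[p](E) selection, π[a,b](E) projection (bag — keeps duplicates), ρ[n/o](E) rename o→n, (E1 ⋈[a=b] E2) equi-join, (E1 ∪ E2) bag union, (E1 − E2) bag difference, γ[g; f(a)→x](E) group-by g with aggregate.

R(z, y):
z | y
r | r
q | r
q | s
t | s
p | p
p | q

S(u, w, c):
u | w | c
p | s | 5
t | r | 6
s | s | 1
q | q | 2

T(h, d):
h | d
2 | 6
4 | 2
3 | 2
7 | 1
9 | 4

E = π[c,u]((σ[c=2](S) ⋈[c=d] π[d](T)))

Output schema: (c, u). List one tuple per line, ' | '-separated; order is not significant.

Stepwise |·|:
  S → 4
  σ[c=2](S) → 1
  T → 5
  π[d](T) → 5
  (σ[c=2](S) ⋈[c=d] π[d](T)) → 2
  π[c,u]((σ[c=2](S) ⋈[c=d] π[d](T))) → 2

== RESULT ==
c | u
2 | q
2 | q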